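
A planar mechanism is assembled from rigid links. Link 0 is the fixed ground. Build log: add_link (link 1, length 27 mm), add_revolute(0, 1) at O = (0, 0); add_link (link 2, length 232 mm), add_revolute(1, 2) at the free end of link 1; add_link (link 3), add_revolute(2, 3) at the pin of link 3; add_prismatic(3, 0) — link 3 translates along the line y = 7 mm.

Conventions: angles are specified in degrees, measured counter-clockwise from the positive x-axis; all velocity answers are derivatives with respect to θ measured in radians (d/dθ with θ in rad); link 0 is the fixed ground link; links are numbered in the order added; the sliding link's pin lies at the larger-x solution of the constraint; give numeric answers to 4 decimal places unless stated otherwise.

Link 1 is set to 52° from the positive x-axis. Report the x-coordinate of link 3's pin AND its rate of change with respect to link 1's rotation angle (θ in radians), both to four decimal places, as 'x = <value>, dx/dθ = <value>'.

geometry: r = 27 mm, L = 232 mm, e = 7 mm
crank pin P = (r cos θ, r sin θ) = (16.622860, 21.276290)
h = r sin θ − e = 21.276290 − 7 = 14.276290
x = r cos θ + √(L² − h²) = 16.622860 + 231.560332 = 248.183192
dx/dθ = −r sin θ − h·r cos θ/√(L² − h²) (θ in radians; h = 14.276290) = -22.301132

x = 248.1832, dx/dθ = -22.3011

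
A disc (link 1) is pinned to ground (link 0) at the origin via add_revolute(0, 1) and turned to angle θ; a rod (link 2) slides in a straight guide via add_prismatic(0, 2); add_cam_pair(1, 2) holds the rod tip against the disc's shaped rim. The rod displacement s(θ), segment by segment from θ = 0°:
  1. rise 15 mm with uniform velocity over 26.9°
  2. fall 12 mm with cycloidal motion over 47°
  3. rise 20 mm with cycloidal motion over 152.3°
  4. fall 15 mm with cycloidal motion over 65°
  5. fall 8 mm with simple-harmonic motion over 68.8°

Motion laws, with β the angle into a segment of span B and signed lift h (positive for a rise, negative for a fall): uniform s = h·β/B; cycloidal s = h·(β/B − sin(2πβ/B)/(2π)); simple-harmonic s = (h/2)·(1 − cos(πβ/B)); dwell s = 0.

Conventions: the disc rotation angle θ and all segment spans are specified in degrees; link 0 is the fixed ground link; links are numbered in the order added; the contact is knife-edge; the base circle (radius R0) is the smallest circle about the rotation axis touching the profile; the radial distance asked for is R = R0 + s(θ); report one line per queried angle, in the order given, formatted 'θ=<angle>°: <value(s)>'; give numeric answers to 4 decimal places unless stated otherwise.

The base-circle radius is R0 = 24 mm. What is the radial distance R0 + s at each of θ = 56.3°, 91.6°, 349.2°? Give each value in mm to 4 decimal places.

segment 1 (0° to 26.9°, uniform, h = 15) is passed completely: s = 0.0000 + (15) = 15.0000
θ = 56.3° falls in segment 2 (26.9° to 73.9°, cycloidal, h = -12): β = 56.3 − 26.9 = 29.4°, B = 47°; Δs = -12·(0.6255 − sin(2π·0.6255)/(2π)) = -8.8614; s = 15.0000 − 8.8614 = 6.1386
segment 2 (26.9° to 73.9°, cycloidal, h = -12) is passed completely: s = 15.0000 + (-12) = 3.0000
θ = 91.6° falls in segment 3 (73.9° to 226.2°, cycloidal, h = 20): β = 91.6 − 73.9 = 17.7°, B = 152.3°; Δs = 20·(0.1162 − sin(2π·0.1162)/(2π)) = 0.2011; s = 3.0000 + 0.2011 = 3.2011
segment 3 (73.9° to 226.2°, cycloidal, h = 20) is passed completely: s = 3.0000 + (20) = 23.0000
segment 4 (226.2° to 291.2°, cycloidal, h = -15) is passed completely: s = 23.0000 + (-15) = 8.0000
θ = 349.2° falls in segment 5 (291.2° to 360°, simple-harmonic, h = -8): β = 349.2 − 291.2 = 58°, B = 68.8°; Δs = -8/2·(1 − cos(π·0.8430)) = -7.5234; s = 8.0000 − 7.5234 = 0.4766
θ=56.3°: R = R0 + s = 24 + 6.1386 = 30.1386
θ=91.6°: R = R0 + s = 24 + 3.2011 = 27.2011
θ=349.2°: R = R0 + s = 24 + 0.4766 = 24.4766

θ=56.3°: 30.1386
θ=91.6°: 27.2011
θ=349.2°: 24.4766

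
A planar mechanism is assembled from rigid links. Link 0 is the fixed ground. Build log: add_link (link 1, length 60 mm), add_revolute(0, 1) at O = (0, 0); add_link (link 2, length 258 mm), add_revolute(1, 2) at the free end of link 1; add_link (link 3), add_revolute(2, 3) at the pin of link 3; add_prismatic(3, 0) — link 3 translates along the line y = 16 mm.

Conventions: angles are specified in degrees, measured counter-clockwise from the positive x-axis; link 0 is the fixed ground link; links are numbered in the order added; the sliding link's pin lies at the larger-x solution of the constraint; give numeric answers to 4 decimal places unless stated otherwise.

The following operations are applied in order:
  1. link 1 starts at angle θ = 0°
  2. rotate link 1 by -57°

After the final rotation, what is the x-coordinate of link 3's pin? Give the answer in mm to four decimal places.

geometry: r = 60 mm, L = 258 mm, e = 16 mm; θ starts at 0°
rotate link 1 by -57°: θ ← 0° -57° = -57°
crank pin P = (r cos θ, r sin θ) = (32.678342, -50.320234)
h = r sin θ − e = -50.320234 − 16 = -66.320234
x = r cos θ + √(L² − h²) = 32.678342 + 249.330356 = 282.008698

282.0087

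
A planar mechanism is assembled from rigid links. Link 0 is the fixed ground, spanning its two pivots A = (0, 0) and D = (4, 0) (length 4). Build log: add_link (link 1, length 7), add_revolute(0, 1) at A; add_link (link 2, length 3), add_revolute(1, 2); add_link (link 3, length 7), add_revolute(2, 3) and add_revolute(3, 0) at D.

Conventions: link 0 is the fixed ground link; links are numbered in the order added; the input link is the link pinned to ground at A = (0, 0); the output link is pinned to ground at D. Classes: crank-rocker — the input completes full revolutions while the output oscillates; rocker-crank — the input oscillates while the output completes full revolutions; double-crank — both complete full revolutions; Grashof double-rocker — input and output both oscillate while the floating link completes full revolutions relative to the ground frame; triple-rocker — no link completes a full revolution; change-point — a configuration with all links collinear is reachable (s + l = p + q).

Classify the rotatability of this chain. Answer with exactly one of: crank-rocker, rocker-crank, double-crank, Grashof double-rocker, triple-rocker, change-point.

lengths: ground=4, input=7, coupler=3, output=7
sorted: s=3 (shortest), l=7 (longest), p+q=11
s + l = 10 vs p + q = 11
s + l < p + q (Grashof) with shortest = coupler link → Grashof double-rocker

Grashof double-rocker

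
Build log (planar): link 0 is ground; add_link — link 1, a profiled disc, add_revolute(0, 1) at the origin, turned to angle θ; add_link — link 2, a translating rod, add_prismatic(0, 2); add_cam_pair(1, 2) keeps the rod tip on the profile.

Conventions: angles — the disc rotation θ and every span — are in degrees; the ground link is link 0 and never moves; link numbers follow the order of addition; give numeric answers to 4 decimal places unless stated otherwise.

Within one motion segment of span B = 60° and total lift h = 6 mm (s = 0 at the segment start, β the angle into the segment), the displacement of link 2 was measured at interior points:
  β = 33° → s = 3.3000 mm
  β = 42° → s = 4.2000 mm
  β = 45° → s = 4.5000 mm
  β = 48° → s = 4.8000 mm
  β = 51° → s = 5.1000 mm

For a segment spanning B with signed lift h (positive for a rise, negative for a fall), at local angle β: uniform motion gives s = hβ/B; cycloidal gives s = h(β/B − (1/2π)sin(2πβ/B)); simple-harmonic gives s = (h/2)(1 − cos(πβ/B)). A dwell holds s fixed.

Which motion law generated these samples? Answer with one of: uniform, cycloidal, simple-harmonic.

candidates at β/B = r: uniform s = h·r (linear in β); cycloidal s = h·(r − sin(2πr)/(2π)); simple-harmonic s = (h/2)(1 − cos(πr))
β=33°: printed 3.3000 | uniform 3.3000, cycloidal 3.5951, simple-harmonic 3.4693
β=42°: printed 4.2000 | uniform 4.2000, cycloidal 5.1082, simple-harmonic 4.7634
β=45°: printed 4.5000 | uniform 4.5000, cycloidal 5.4549, simple-harmonic 5.1213
β=48°: printed 4.8000 | uniform 4.8000, cycloidal 5.7082, simple-harmonic 5.4271
β=51°: printed 5.1000 | uniform 5.1000, cycloidal 5.8726, simple-harmonic 5.6730
only one law matches every sample → uniform

uniform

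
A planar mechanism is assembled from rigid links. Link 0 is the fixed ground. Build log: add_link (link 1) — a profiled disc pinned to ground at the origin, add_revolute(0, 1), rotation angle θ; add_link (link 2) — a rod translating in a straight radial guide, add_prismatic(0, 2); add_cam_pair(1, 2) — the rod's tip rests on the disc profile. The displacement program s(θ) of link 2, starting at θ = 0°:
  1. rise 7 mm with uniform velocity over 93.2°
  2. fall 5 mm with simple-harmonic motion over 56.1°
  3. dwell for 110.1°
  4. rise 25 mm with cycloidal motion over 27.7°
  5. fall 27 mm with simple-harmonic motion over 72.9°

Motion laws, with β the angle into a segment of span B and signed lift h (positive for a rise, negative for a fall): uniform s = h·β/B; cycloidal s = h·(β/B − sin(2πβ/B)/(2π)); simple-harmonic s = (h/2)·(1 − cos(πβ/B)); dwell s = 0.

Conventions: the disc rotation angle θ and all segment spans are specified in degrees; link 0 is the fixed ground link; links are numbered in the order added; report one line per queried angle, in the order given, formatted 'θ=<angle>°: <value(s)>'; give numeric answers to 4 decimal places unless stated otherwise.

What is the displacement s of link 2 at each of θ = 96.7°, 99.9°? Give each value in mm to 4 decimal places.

seg 1 [0°–93.2°] uniform, h=7: full span → s += 7 → s = 7.0000
seg 2 [93.2°–149.3°] simple-harmonic, h=-5: θ=96.7° here. β=3.5, B=56.1. -5/2·(1 − cos(π·0.0624)) = -0.0479 → s = 6.9521
seg 2 [93.2°–149.3°] simple-harmonic, h=-5: θ=99.9° here. β=6.7, B=56.1. -5/2·(1 − cos(π·0.1194)) = -0.1739 → s = 6.8261

θ=96.7°: 6.9521
θ=99.9°: 6.8261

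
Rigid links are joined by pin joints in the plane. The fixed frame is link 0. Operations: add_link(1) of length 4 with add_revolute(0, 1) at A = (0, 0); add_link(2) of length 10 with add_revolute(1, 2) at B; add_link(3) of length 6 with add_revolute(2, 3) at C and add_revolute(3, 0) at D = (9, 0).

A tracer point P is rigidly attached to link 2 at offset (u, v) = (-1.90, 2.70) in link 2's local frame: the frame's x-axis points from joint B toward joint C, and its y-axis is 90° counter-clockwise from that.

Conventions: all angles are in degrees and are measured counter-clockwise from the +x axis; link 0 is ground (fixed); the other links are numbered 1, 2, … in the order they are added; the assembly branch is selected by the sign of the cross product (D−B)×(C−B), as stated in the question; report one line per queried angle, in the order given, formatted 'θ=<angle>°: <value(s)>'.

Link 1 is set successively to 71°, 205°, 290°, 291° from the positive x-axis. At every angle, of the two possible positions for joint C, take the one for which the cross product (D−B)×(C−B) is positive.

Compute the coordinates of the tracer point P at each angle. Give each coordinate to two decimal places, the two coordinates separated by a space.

A=(0,0), D=(9.00,0)
θ=71°: B = A + 4.00·(cos71°, sin71°) = (1.3023, 3.7821)
θ=71°: |BD| = 8.5767
θ=71°: circle(B,10.00) ∩ circle(D,6.00): a=8.0194, h=5.9741
θ=71°:   candidates: C₊=(11.1342,5.6076) cross=51.238; C₋=(5.8654,-5.1161) cross=-51.238
θ=71°:   branch + wants cross > 0 → take C=(11.1342,5.6076) (cross=51.238)
θ=71°: ex = (C−B)/|BC| = (0.9832,0.1826); ey = (-0.1826,0.9832)
θ=71°: P = B + -1.90·ex + 2.70·ey = (-1.0587,6.0899)
θ=205°: B = A + 4.00·(cos205°, sin205°) = (-3.6252, -1.6905)
θ=205°: |BD| = 12.7379
θ=205°: circle(B,10.00) ∩ circle(D,6.00): a=8.8811, h=4.5962
θ=205°:   candidates: C₊=(4.5674,4.0437) cross=58.546; C₋=(5.7873,-5.0674) cross=-58.546
θ=205°:   branch + wants cross > 0 → take C=(4.5674,4.0437) (cross=58.546)
θ=205°: ex = (C−B)/|BC| = (0.8193,0.5734); ey = (-0.5734,0.8193)
θ=205°: P = B + -1.90·ex + 2.70·ey = (-6.7301,-0.5680)
θ=290°: B = A + 4.00·(cos290°, sin290°) = (1.3681, -3.7588)
θ=290°: |BD| = 8.5073
θ=290°: circle(B,10.00) ∩ circle(D,6.00): a=8.0151, h=5.9798
θ=290°:   candidates: C₊=(5.9164,5.1470) cross=50.872; C₋=(11.2005,-5.5819) cross=-50.872
θ=290°:   branch + wants cross > 0 → take C=(5.9164,5.1470) (cross=50.872)
θ=290°: ex = (C−B)/|BC| = (0.4548,0.8906); ey = (-0.8906,0.4548)
θ=290°: P = B + -1.90·ex + 2.70·ey = (-1.9007,-4.2228)
θ=291°: B = A + 4.00·(cos291°, sin291°) = (1.4335, -3.7343)
θ=291°: |BD| = 8.4379
θ=291°: circle(B,10.00) ∩ circle(D,6.00): a=8.0114, h=5.9848
θ=291°:   candidates: C₊=(5.9689,5.1780) cross=50.499; C₋=(11.2662,-5.5556) cross=-50.499
θ=291°:   branch + wants cross > 0 → take C=(5.9689,5.1780) (cross=50.499)
θ=291°: ex = (C−B)/|BC| = (0.4535,0.8912); ey = (-0.8912,0.4535)
θ=291°: P = B + -1.90·ex + 2.70·ey = (-1.8346,-4.2031)

θ=71°: -1.06 6.09
θ=205°: -6.73 -0.57
θ=290°: -1.90 -4.22
θ=291°: -1.83 -4.20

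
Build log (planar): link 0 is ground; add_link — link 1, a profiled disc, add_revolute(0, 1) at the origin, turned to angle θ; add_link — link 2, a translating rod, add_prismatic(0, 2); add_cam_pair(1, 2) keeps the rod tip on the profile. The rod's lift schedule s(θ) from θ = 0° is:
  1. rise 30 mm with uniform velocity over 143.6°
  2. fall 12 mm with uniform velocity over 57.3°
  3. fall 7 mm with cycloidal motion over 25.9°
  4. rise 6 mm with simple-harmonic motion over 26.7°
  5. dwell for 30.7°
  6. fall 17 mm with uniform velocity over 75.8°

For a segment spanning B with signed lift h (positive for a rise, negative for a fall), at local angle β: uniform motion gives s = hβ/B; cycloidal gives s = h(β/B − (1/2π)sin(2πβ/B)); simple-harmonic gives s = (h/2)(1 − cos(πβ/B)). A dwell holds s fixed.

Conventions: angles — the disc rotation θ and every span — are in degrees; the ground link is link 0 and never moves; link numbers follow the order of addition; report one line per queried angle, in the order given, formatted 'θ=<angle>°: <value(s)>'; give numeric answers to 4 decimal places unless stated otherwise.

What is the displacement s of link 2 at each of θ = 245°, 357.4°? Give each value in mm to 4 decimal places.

seg 1 [0°–143.6°] uniform, h=30: full span → s += 30 → s = 30.0000
seg 2 [143.6°–200.9°] uniform, h=-12: full span → s += -12 → s = 18.0000
seg 3 [200.9°–226.8°] cycloidal, h=-7: full span → s += -7 → s = 11.0000
seg 4 [226.8°–253.5°] simple-harmonic, h=6: θ=245° here. β=18.2, B=26.7. 6/2·(1 − cos(π·0.6816)) = 4.6206 → s = 15.6206
seg 4 [226.8°–253.5°] simple-harmonic, h=6: full span → s += 6 → s = 17.0000
seg 5 [253.5°–284.2°] dwell: s stays 17.0000
seg 6 [284.2°–360°] uniform, h=-17: θ=357.4° here. β=73.2, B=75.8. -17·73.2/75.8 = -16.4169 → s = 0.5831

θ=245°: 15.6206
θ=357.4°: 0.5831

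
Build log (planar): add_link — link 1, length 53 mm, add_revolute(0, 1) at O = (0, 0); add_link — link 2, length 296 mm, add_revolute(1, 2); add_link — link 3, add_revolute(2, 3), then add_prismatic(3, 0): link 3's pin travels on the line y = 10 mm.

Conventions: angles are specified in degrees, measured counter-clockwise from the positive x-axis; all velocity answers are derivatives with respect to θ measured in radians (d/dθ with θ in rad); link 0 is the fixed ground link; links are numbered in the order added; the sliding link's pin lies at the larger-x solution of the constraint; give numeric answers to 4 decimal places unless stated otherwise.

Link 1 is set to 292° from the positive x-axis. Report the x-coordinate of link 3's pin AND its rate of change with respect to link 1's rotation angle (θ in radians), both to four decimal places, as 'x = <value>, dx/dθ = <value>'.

geometry: r = 53 mm, L = 296 mm, e = 10 mm
crank pin P = (r cos θ, r sin θ) = (19.854149, -49.140744)
h = r sin θ − e = -49.140744 − 10 = -59.140744
x = r cos θ + √(L² − h²) = 19.854149 + 290.031675 = 309.885824
dx/dθ = −r sin θ − h·r cos θ/√(L² − h²) (θ in radians; h = -59.140744) = 53.189230

x = 309.8858, dx/dθ = 53.1892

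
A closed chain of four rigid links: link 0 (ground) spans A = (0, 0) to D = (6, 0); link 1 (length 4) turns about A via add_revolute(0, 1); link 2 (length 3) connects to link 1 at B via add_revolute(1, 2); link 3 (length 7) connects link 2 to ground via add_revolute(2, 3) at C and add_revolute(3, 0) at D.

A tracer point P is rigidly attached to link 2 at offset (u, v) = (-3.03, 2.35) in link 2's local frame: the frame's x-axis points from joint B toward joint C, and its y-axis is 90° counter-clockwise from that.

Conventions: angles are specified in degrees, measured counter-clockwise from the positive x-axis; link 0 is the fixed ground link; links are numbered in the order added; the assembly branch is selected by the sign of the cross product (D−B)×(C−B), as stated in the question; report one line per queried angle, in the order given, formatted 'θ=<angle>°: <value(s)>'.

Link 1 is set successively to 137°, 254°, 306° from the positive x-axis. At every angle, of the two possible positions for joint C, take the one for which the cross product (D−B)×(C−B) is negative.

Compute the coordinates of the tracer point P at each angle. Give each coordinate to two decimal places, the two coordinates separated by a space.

A=(0,0), D=(6.00,0)
θ=137°: B = A + 4.00·(cos137°, sin137°) = (-2.9254, 2.7280)
θ=137°: |BD| = 9.3330
θ=137°: circle(B,3.00) ∩ circle(D,7.00): a=2.5236, h=1.6222
θ=137°:   candidates: C₊=(-0.0379,3.5417) cross=15.140; C₋=(-0.9862,0.4390) cross=-15.140
θ=137°:   branch - wants cross < 0 → take C=(-0.9862,0.4390) (cross=-15.140)
θ=137°: ex = (C−B)/|BC| = (0.6464,-0.7630); ey = (0.7630,0.6464)
θ=137°: P = B + -3.03·ex + 2.35·ey = (-3.0909,6.5589)
θ=254°: B = A + 4.00·(cos254°, sin254°) = (-1.1025, -3.8450)
θ=254°: |BD| = 8.0765
θ=254°: circle(B,3.00) ∩ circle(D,7.00): a=1.5620, h=2.5613
θ=254°:   candidates: C₊=(-0.9483,-0.8490) cross=20.686; C₋=(1.4904,-5.3539) cross=-20.686
θ=254°:   branch - wants cross < 0 → take C=(1.4904,-5.3539) (cross=-20.686)
θ=254°: ex = (C−B)/|BC| = (0.8643,-0.5029); ey = (0.5029,0.8643)
θ=254°: P = B + -3.03·ex + 2.35·ey = (-2.5396,-0.2900)
θ=306°: B = A + 4.00·(cos306°, sin306°) = (2.3511, -3.2361)
θ=306°: |BD| = 4.8771
θ=306°: circle(B,3.00) ∩ circle(D,7.00): a=-1.6622, h=2.4974
θ=306°:   candidates: C₊=(-0.5495,-2.4705) cross=12.180; C₋=(2.7646,-6.2074) cross=-12.180
θ=306°:   branch - wants cross < 0 → take C=(2.7646,-6.2074) (cross=-12.180)
θ=306°: ex = (C−B)/|BC| = (0.1378,-0.9905); ey = (0.9905,0.1378)
θ=306°: P = B + -3.03·ex + 2.35·ey = (4.2611,0.0889)

θ=137°: -3.09 6.56
θ=254°: -2.54 -0.29
θ=306°: 4.26 0.09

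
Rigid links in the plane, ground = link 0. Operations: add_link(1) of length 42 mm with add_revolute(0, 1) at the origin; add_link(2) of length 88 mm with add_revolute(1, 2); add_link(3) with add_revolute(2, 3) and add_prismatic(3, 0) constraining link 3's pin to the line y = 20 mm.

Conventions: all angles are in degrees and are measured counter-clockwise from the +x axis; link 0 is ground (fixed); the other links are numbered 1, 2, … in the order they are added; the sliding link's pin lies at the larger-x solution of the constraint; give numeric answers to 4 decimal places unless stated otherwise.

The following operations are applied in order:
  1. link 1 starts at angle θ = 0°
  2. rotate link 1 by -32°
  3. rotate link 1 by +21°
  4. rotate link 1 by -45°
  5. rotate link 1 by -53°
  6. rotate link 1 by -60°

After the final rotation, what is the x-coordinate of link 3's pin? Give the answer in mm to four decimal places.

geometry: r = 42 mm, L = 88 mm, e = 20 mm; θ starts at 0°
rotate link 1 by -32°: θ ← 0° -32° = -32°
rotate link 1 by +21°: θ ← -32° +21° = -11°
rotate link 1 by -45°: θ ← -11° -45° = -56°
rotate link 1 by -53°: θ ← -56° -53° = -109°
rotate link 1 by -60°: θ ← -109° -60° = -169°
crank pin P = (r cos θ, r sin θ) = (-41.228342, -8.013978)
h = r sin θ − e = -8.013978 − 20 = -28.013978
x = r cos θ + √(L² − h²) = -41.228342 + 83.421922 = 42.193580

42.1936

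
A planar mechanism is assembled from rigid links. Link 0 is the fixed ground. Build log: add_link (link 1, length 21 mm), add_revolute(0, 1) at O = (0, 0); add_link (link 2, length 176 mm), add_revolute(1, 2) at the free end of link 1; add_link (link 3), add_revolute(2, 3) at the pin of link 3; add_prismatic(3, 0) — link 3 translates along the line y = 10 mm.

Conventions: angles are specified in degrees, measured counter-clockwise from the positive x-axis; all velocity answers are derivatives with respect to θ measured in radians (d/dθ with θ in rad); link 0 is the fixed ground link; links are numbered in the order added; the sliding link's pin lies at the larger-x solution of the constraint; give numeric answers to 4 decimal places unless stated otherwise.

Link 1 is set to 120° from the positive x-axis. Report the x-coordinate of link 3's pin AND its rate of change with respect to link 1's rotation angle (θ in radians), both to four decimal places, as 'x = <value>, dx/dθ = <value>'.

geometry: r = 21 mm, L = 176 mm, e = 10 mm
crank pin P = (r cos θ, r sin θ) = (-10.500000, 18.186533)
h = r sin θ − e = 18.186533 − 10 = 8.186533
x = r cos θ + √(L² − h²) = -10.500000 + 175.809501 = 165.309501
dx/dθ = −r sin θ − h·r cos θ/√(L² − h²) (θ in radians; h = 8.186533) = -17.697603

x = 165.3095, dx/dθ = -17.6976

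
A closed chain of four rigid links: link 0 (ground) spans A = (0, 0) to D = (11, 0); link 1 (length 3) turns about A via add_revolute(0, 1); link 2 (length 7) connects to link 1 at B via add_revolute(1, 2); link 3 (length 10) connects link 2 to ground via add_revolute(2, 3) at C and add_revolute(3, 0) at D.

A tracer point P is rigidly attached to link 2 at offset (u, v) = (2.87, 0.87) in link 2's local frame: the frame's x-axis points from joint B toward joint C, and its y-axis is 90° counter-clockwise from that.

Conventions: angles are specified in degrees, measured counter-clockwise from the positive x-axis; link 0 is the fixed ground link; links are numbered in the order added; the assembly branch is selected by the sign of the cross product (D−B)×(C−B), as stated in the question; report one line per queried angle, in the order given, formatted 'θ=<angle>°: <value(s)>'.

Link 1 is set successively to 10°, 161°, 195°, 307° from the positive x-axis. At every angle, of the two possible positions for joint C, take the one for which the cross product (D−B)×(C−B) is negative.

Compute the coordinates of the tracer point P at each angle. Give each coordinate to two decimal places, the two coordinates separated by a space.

A=(0,0), D=(11.00,0)
θ=10°: B = A + 3.00·(cos10°, sin10°) = (2.9544, 0.5209)
θ=10°: |BD| = 8.0624
θ=10°: circle(B,7.00) ∩ circle(D,10.00): a=0.8684, h=6.9459
θ=10°:   candidates: C₊=(4.2698,7.3962) cross=56.001; C₋=(3.3722,-6.4666) cross=-56.001
θ=10°:   branch - wants cross < 0 → take C=(3.3722,-6.4666) (cross=-56.001)
θ=10°: ex = (C−B)/|BC| = (0.0597,-0.9982); ey = (0.9982,0.0597)
θ=10°: P = B + 2.87·ex + 0.87·ey = (3.9942,-2.2920)
θ=161°: B = A + 3.00·(cos161°, sin161°) = (-2.8366, 0.9767)
θ=161°: |BD| = 13.8710
θ=161°: circle(B,7.00) ∩ circle(D,10.00): a=5.0971, h=4.7978
θ=161°:   candidates: C₊=(2.5857,5.4037) cross=66.551; C₋=(1.9101,-4.1681) cross=-66.551
θ=161°:   branch - wants cross < 0 → take C=(1.9101,-4.1681) (cross=-66.551)
θ=161°: ex = (C−B)/|BC| = (0.6781,-0.7350); ey = (0.7350,0.6781)
θ=161°: P = B + 2.87·ex + 0.87·ey = (-0.2510,-0.5427)
θ=195°: B = A + 3.00·(cos195°, sin195°) = (-2.8978, -0.7765)
θ=195°: |BD| = 13.9195
θ=195°: circle(B,7.00) ∩ circle(D,10.00): a=5.1278, h=4.7651
θ=195°:   candidates: C₊=(1.9562,4.2673) cross=66.327; C₋=(2.4878,-5.2481) cross=-66.327
θ=195°:   branch - wants cross < 0 → take C=(2.4878,-5.2481) (cross=-66.327)
θ=195°: ex = (C−B)/|BC| = (0.7694,-0.6388); ey = (0.6388,0.7694)
θ=195°: P = B + 2.87·ex + 0.87·ey = (-0.1339,-1.9405)
θ=307°: B = A + 3.00·(cos307°, sin307°) = (1.8054, -2.3959)
θ=307°: |BD| = 9.5016
θ=307°: circle(B,7.00) ∩ circle(D,10.00): a=2.0670, h=6.6879
θ=307°:   candidates: C₊=(2.1193,4.5971) cross=63.545; C₋=(5.4921,-8.3464) cross=-63.545
θ=307°:   branch - wants cross < 0 → take C=(5.4921,-8.3464) (cross=-63.545)
θ=307°: ex = (C−B)/|BC| = (0.5267,-0.8501); ey = (0.8501,0.5267)
θ=307°: P = B + 2.87·ex + 0.87·ey = (4.0565,-4.3774)

θ=10°: 3.99 -2.29
θ=161°: -0.25 -0.54
θ=195°: -0.13 -1.94
θ=307°: 4.06 -4.38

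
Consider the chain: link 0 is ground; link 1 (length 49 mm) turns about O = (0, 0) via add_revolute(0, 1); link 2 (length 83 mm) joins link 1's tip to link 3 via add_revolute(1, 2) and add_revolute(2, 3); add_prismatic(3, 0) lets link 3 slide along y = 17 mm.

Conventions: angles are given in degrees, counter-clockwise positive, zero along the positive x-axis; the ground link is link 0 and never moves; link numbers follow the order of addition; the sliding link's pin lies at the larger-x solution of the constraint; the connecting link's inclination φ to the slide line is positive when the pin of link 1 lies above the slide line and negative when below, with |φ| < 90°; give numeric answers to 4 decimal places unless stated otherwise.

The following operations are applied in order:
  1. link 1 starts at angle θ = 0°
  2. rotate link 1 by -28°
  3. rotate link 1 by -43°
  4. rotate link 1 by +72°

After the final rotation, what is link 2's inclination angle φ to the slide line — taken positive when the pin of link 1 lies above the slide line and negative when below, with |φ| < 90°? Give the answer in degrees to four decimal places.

geometry: r = 49 mm, L = 83 mm, e = 17 mm; θ starts at 0°
rotate link 1 by -28°: θ ← 0° -28° = -28°
rotate link 1 by -43°: θ ← -28° -43° = -71°
rotate link 1 by +72°: θ ← -71° +72° = 1°
h = r sin θ − e = 0.855168 − 17 = -16.144832
sin φ = h / L = -16.144832 / 83 = -0.19451605
φ = arcsin(-0.19451605) = -11.216454°

-11.2165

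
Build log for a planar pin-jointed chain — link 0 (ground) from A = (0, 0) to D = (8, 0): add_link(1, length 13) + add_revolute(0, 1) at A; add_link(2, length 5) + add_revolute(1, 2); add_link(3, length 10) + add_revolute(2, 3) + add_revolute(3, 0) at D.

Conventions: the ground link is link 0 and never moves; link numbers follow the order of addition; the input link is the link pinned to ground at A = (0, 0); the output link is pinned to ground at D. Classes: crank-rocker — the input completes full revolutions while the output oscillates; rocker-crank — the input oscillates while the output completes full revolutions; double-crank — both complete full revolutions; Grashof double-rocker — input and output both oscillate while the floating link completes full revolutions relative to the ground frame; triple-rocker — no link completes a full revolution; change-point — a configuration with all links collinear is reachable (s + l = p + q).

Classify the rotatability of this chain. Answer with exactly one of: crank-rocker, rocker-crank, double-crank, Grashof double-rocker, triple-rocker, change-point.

lengths: ground=8, input=13, coupler=5, output=10
sorted: s=5 (shortest), l=13 (longest), p+q=18
s + l = 18 vs p + q = 18
s + l = p + q → change-point (collinear configuration reachable)

change-point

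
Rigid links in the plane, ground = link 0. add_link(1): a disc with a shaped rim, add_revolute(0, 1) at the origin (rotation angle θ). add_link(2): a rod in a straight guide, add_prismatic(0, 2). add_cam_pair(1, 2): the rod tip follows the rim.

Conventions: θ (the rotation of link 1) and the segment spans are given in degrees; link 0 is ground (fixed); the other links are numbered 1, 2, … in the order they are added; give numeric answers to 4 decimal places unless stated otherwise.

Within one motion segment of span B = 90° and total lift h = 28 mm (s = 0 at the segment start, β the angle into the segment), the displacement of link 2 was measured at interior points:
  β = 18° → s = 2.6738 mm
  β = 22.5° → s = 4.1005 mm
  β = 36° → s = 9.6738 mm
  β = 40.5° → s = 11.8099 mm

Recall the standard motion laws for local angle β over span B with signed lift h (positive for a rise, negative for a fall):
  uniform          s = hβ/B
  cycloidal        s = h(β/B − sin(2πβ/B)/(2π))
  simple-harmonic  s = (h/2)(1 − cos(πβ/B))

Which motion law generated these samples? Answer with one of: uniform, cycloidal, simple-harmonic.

candidates at β/B = r: uniform s = h·r (linear in β); cycloidal s = h·(r − sin(2πr)/(2π)); simple-harmonic s = (h/2)(1 − cos(πr))
β=18°: printed 2.6738 | uniform 5.6000, cycloidal 1.3618, simple-harmonic 2.6738
β=22.5°: printed 4.1005 | uniform 7.0000, cycloidal 2.5437, simple-harmonic 4.1005
β=36°: printed 9.6738 | uniform 11.2000, cycloidal 8.5806, simple-harmonic 9.6738
β=40.5°: printed 11.8099 | uniform 12.6000, cycloidal 11.2229, simple-harmonic 11.8099
only one law matches every sample → simple-harmonic

simple-harmonic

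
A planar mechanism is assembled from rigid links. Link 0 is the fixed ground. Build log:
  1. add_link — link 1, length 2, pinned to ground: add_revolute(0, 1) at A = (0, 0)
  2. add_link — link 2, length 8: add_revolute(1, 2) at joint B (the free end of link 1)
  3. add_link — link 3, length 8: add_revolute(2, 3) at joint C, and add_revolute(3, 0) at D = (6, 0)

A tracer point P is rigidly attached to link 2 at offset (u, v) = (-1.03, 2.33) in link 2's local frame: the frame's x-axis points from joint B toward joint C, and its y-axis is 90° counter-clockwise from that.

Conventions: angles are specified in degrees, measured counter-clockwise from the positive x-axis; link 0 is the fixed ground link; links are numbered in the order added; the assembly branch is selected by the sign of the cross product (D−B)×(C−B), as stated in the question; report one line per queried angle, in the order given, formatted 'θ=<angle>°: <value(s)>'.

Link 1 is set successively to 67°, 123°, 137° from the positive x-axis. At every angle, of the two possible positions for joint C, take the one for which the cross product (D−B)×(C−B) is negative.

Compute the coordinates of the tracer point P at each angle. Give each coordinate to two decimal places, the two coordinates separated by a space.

A=(0,0), D=(6.00,0)
θ=67°: B = A + 2.00·(cos67°, sin67°) = (0.7815, 1.8410)
θ=67°: |BD| = 5.5338
θ=67°: circle(B,8.00) ∩ circle(D,8.00): a=2.7669, h=7.5063
θ=67°:   candidates: C₊=(5.8880,7.9992) cross=41.538; C₋=(0.8935,-6.1582) cross=-41.538
θ=67°:   branch - wants cross < 0 → take C=(0.8935,-6.1582) (cross=-41.538)
θ=67°: ex = (C−B)/|BC| = (0.0140,-0.9999); ey = (0.9999,0.0140)
θ=67°: P = B + -1.03·ex + 2.33·ey = (3.0968,2.9035)
θ=123°: B = A + 2.00·(cos123°, sin123°) = (-1.0893, 1.6773)
θ=123°: |BD| = 7.2850
θ=123°: circle(B,8.00) ∩ circle(D,8.00): a=3.6425, h=7.1227
θ=123°:   candidates: C₊=(4.0953,7.7700) cross=51.889; C₋=(0.8154,-6.0926) cross=-51.889
θ=123°:   branch - wants cross < 0 → take C=(0.8154,-6.0926) (cross=-51.889)
θ=123°: ex = (C−B)/|BC| = (0.2381,-0.9712); ey = (0.9712,0.2381)
θ=123°: P = B + -1.03·ex + 2.33·ey = (0.9285,3.2325)
θ=137°: B = A + 2.00·(cos137°, sin137°) = (-1.4627, 1.3640)
θ=137°: |BD| = 7.5863
θ=137°: circle(B,8.00) ∩ circle(D,8.00): a=3.7932, h=7.0436
θ=137°:   candidates: C₊=(3.5351,7.6108) cross=53.435; C₋=(1.0022,-6.2468) cross=-53.435
θ=137°:   branch - wants cross < 0 → take C=(1.0022,-6.2468) (cross=-53.435)
θ=137°: ex = (C−B)/|BC| = (0.3081,-0.9513); ey = (0.9513,0.3081)
θ=137°: P = B + -1.03·ex + 2.33·ey = (0.4366,3.0618)

θ=67°: 3.10 2.90
θ=123°: 0.93 3.23
θ=137°: 0.44 3.06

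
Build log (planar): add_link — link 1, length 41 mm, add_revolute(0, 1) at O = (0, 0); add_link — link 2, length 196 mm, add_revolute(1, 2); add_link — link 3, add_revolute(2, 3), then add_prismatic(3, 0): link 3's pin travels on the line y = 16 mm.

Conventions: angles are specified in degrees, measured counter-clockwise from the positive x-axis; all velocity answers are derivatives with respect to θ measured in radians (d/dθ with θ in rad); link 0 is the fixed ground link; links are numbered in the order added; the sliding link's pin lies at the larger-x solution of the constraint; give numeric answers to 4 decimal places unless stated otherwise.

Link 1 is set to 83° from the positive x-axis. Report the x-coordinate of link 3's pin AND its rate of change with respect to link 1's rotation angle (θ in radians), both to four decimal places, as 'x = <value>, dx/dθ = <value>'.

geometry: r = 41 mm, L = 196 mm, e = 16 mm
crank pin P = (r cos θ, r sin θ) = (4.996643, 40.694392)
h = r sin θ − e = 40.694392 − 16 = 24.694392
x = r cos θ + √(L² − h²) = 4.996643 + 194.438132 = 199.434775
dx/dθ = −r sin θ − h·r cos θ/√(L² − h²) (θ in radians; h = 24.694392) = -41.328985

x = 199.4348, dx/dθ = -41.3290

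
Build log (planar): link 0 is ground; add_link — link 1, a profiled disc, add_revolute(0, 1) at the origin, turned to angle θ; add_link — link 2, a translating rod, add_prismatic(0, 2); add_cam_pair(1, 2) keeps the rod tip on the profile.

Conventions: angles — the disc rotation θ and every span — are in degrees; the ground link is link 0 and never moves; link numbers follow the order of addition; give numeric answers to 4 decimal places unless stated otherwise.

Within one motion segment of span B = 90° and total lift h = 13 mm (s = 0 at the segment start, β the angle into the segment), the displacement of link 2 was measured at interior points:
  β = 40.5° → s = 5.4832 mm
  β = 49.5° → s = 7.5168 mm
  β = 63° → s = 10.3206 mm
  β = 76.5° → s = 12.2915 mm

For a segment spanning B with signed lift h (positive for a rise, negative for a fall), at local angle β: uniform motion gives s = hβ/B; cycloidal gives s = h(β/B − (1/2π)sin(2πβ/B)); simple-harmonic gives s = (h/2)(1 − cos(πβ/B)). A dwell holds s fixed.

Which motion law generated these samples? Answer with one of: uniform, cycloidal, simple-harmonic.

candidates at β/B = r: uniform s = h·r (linear in β); cycloidal s = h·(r − sin(2πr)/(2π)); simple-harmonic s = (h/2)(1 − cos(πr))
β=40.5°: printed 5.4832 | uniform 5.8500, cycloidal 5.2106, simple-harmonic 5.4832
β=49.5°: printed 7.5168 | uniform 7.1500, cycloidal 7.7894, simple-harmonic 7.5168
β=63°: printed 10.3206 | uniform 9.1000, cycloidal 11.0677, simple-harmonic 10.3206
β=76.5°: printed 12.2915 | uniform 11.0500, cycloidal 12.7239, simple-harmonic 12.2915
only one law matches every sample → simple-harmonic

simple-harmonic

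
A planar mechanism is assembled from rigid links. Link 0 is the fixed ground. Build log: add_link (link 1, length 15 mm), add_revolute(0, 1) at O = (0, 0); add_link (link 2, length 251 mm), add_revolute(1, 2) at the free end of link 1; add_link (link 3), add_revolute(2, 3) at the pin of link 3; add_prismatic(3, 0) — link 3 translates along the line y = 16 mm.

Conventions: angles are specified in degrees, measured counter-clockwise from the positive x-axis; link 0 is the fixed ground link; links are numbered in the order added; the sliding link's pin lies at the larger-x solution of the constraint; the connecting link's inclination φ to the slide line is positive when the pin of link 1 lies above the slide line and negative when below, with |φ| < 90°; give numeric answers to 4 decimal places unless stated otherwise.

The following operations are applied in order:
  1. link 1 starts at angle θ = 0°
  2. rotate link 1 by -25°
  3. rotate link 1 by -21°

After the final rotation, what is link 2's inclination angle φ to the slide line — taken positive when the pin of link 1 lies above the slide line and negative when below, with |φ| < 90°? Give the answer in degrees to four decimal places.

geometry: r = 15 mm, L = 251 mm, e = 16 mm; θ starts at 0°
rotate link 1 by -25°: θ ← 0° -25° = -25°
rotate link 1 by -21°: θ ← -25° -21° = -46°
h = r sin θ − e = -10.790097 − 16 = -26.790097
sin φ = h / L = -26.790097 / 251 = -0.10673345
φ = arcsin(-0.10673345) = -6.127047°

-6.1270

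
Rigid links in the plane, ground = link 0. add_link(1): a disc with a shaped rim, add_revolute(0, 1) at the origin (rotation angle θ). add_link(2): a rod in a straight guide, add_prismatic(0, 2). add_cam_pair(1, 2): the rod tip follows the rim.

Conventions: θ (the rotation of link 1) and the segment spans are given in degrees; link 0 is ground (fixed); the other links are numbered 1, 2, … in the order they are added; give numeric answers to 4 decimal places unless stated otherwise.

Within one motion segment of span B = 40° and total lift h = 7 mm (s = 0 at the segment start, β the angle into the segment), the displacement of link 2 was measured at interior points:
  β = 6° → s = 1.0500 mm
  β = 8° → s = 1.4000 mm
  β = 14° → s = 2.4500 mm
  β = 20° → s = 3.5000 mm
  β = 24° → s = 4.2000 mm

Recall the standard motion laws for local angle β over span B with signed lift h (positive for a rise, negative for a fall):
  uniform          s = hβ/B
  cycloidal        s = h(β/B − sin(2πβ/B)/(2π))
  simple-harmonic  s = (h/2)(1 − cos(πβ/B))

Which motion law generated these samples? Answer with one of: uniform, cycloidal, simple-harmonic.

candidates at β/B = r: uniform s = h·r (linear in β); cycloidal s = h·(r − sin(2πr)/(2π)); simple-harmonic s = (h/2)(1 − cos(πr))
β=6°: printed 1.0500 | uniform 1.0500, cycloidal 0.1487, simple-harmonic 0.3815
β=8°: printed 1.4000 | uniform 1.4000, cycloidal 0.3404, simple-harmonic 0.6684
β=14°: printed 2.4500 | uniform 2.4500, cycloidal 1.5487, simple-harmonic 1.9110
β=20°: printed 3.5000 | uniform 3.5000, cycloidal 3.5000, simple-harmonic 3.5000
β=24°: printed 4.2000 | uniform 4.2000, cycloidal 4.8548, simple-harmonic 4.5816
only one law matches every sample → uniform

uniform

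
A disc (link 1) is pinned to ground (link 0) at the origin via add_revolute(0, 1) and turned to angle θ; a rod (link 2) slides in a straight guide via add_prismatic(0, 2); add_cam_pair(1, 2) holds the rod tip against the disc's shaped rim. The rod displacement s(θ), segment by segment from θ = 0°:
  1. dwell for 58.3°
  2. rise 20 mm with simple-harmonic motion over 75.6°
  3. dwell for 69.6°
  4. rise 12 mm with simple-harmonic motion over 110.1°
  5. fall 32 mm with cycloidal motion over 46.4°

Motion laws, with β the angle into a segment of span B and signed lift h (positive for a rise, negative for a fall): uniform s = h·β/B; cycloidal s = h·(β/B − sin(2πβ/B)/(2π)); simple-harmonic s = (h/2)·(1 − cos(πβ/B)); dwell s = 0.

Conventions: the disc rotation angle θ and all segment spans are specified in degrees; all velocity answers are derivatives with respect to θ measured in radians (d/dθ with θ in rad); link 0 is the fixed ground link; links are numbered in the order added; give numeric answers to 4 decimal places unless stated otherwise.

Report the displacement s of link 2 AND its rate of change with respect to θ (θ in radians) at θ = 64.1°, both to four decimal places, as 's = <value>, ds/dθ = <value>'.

segment 1 (0° to 58.3°, dwell): s unchanged at 0.0000
θ = 64.1° falls in segment 2 (58.3° to 133.9°, simple-harmonic, h = 20): β = 64.1 − 58.3 = 5.8°, B = 75.6°; Δs = 20/2·(1 − cos(π·0.0767)) = 0.2891; s = 0.0000 + 0.2891 = 0.2891
velocity in seg [58.3°–133.9°] (simple-harmonic), θ in radians: β = 5.8° = 0.1012 rad, B = 75.6° = 1.3195 rad; ds/dθ = (πh/(2B)) sin(πβ/B) = (π·20/(2·1.3195)) sin(π·0.0767) = 5.683211 mm/rad

s = 0.2891, ds/dθ = 5.6832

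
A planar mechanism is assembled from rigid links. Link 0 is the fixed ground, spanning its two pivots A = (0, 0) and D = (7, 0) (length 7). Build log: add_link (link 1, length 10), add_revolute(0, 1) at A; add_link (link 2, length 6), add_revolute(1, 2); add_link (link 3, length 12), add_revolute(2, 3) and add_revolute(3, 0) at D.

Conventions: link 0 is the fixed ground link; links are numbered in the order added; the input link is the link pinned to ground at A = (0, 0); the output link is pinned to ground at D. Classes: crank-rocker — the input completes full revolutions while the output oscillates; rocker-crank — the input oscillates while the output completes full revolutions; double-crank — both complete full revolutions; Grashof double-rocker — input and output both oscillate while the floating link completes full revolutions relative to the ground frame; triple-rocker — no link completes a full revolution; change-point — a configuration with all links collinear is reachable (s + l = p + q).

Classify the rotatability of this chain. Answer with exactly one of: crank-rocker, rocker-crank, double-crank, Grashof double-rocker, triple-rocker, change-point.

lengths: ground=7, input=10, coupler=6, output=12
sorted: s=6 (shortest), l=12 (longest), p+q=17
s + l = 18 vs p + q = 17
s + l > p + q → non-Grashof → no link fully rotates → triple-rocker

triple-rocker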